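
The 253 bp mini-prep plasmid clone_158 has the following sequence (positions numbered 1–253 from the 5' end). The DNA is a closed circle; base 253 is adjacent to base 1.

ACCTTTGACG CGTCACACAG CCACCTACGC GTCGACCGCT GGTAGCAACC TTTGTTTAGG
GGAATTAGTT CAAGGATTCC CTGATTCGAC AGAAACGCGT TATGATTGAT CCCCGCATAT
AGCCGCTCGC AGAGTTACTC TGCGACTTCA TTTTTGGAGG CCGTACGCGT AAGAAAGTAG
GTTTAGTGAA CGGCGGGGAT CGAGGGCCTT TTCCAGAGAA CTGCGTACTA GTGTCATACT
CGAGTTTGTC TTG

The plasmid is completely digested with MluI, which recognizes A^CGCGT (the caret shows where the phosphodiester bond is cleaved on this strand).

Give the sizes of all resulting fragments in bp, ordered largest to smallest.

MluI sites (ACGCGT) start at positions 8, 27, 95, 165.
MluI cuts after the first base of each site, so after positions 8, 27, 95, 165.
Circular molecule, 4 cuts → 4 fragments:
  9–27 → 19 bp
  28–95 → 68 bp
  96–165 → 70 bp
  166–253 then 1–8 → 88 + 8 = 96 bp
Sorted largest to smallest: 96, 70, 68, 19 bp.

96, 70, 68, 19 bp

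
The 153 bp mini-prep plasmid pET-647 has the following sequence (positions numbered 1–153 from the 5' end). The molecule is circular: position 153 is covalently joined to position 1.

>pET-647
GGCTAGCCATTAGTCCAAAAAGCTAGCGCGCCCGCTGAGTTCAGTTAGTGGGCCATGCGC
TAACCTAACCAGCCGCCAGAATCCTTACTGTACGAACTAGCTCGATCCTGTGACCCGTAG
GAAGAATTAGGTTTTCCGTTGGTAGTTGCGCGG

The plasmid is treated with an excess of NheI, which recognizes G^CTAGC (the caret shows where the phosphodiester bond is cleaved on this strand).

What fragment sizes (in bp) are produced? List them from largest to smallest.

133, 20 bp

NheI sites (GCTAGC) start at positions 2, 22.
NheI cuts after the first base of each site, so after positions 2, 22.
Circular molecule, 2 cuts → 2 fragments:
  3–22 → 20 bp
  23–153 then 1–2 → 131 + 2 = 133 bp
Sorted largest to smallest: 133, 20 bp.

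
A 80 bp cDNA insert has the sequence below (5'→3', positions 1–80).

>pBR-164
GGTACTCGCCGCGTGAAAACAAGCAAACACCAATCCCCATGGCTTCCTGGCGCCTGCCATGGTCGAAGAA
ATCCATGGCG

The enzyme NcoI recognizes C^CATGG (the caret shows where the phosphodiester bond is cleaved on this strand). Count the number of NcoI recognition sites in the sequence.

3

CCATGG occurs starting at positions 37, 57, 73.
NcoI cuts at 3 sites.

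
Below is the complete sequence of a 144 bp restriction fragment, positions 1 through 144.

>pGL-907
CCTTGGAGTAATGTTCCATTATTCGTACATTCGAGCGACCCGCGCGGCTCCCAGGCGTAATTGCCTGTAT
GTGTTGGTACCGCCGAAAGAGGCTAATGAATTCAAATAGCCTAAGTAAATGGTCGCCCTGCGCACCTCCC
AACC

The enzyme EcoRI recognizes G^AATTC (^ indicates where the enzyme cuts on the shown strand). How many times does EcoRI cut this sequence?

GAATTC occurs starting at position 98.
EcoRI cuts at 1 site.

1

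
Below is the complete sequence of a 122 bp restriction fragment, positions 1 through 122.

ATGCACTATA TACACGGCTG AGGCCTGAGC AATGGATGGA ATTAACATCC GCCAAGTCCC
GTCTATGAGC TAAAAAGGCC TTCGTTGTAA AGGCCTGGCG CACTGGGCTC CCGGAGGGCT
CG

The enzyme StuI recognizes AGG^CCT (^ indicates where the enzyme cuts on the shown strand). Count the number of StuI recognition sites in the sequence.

3

AGGCCT occurs starting at positions 21, 76, 91.
StuI cuts at 3 sites.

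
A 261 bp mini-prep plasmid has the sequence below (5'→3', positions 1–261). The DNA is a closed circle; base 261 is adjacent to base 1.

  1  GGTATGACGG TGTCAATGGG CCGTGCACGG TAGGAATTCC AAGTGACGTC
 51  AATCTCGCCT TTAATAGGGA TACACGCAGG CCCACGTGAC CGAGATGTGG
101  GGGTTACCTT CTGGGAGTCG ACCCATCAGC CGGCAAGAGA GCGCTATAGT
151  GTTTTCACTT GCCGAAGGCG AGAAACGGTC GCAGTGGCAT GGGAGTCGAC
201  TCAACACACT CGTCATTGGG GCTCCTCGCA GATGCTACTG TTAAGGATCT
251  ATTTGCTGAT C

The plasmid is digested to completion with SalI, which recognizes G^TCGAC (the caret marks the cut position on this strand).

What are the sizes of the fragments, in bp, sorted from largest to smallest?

183, 78 bp

SalI sites (GTCGAC) start at positions 117, 195.
SalI cuts after the first base of each site, so after positions 117, 195.
Circular molecule, 2 cuts → 2 fragments:
  118–195 → 78 bp
  196–261 then 1–117 → 66 + 117 = 183 bp
Sorted largest to smallest: 183, 78 bp.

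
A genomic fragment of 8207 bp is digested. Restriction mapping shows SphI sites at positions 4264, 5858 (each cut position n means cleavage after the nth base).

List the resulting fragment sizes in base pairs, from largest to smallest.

4264, 2349, 1594 bp

Linear molecule, 2 cuts → 3 fragments:
  4264 − 0 = 4264 bp
  5858 − 4264 = 1594 bp
  8207 − 5858 = 2349 bp
Sorted largest to smallest: 4264, 2349, 1594 bp.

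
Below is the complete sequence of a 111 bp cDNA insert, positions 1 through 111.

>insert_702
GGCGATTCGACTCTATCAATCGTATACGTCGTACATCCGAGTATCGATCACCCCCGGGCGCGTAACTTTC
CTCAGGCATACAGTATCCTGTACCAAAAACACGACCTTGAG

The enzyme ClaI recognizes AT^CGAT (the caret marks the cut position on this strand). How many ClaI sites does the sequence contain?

ATCGAT occurs starting at position 43.
ClaI cuts at 1 site.

1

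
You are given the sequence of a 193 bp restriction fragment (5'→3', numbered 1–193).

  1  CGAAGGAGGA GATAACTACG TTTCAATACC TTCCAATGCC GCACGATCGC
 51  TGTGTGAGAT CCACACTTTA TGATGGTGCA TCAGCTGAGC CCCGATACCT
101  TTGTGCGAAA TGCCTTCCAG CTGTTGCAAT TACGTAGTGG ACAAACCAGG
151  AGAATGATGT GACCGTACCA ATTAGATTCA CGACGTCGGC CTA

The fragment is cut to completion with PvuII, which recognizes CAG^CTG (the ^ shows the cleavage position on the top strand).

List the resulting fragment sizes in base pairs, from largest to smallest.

84, 73, 36 bp

PvuII sites (CAGCTG) start at positions 82, 118.
PvuII cuts after base 3 of each site, so after positions 84, 120.
Linear molecule, 2 cuts → 3 fragments:
  1–84 → 84 bp
  85–120 → 36 bp
  121–193 → 73 bp
Sorted largest to smallest: 84, 73, 36 bp.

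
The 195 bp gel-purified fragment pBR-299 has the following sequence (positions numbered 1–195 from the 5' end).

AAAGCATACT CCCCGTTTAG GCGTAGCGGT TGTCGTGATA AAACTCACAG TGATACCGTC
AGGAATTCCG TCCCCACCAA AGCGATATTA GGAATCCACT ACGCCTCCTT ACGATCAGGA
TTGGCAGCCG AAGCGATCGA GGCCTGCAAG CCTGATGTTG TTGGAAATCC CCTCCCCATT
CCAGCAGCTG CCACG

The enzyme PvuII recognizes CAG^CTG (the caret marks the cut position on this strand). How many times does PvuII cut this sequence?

CAGCTG occurs starting at position 185.
PvuII cuts at 1 site.

1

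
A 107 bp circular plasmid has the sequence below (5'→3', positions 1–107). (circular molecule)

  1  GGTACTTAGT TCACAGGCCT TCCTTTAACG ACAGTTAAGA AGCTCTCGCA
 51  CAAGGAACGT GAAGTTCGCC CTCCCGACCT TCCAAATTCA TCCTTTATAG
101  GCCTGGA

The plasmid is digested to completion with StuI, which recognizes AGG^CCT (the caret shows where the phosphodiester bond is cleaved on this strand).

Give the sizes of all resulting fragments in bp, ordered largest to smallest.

84, 23 bp

StuI sites (AGGCCT) start at positions 15, 99.
StuI cuts after base 3 of each site, so after positions 17, 101.
Circular molecule, 2 cuts → 2 fragments:
  18–101 → 84 bp
  102–107 then 1–17 → 6 + 17 = 23 bp
Sorted largest to smallest: 84, 23 bp.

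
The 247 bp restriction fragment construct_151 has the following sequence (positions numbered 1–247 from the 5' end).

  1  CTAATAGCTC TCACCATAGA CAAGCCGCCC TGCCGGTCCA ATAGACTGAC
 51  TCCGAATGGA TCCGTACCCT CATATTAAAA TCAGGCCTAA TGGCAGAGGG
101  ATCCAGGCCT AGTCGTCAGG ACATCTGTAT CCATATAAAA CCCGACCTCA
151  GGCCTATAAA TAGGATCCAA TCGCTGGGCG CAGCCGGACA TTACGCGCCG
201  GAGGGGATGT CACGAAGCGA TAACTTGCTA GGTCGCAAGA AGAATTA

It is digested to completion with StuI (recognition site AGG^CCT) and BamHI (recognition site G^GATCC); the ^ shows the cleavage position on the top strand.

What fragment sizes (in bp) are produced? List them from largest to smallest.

StuI sites (AGGCCT) start at positions 83, 105, 150.
StuI cuts after base 3 of each site, so after positions 85, 107, 152.
BamHI sites (GGATCC) start at positions 58, 99, 163.
BamHI cuts after the first base of each site, so after positions 58, 99, 163.
Combined cut positions: 58, 85, 99, 107, 152, 163.
Linear molecule, 6 cuts → 7 fragments:
  1–58 → 58 bp
  59–85 → 27 bp
  86–99 → 14 bp
  100–107 → 8 bp
  108–152 → 45 bp
  153–163 → 11 bp
  164–247 → 84 bp
Sorted largest to smallest: 84, 58, 45, 27, 14, 11, 8 bp.

84, 58, 45, 27, 14, 11, 8 bp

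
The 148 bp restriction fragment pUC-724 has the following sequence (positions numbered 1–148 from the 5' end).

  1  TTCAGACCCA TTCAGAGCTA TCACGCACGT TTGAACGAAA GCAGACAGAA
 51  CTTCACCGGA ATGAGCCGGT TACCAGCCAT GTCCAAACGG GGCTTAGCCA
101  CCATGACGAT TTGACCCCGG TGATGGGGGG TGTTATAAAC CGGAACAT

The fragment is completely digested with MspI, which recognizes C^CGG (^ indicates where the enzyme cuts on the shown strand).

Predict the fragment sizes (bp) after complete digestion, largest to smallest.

56, 51, 23, 10, 8 bp

MspI sites (CCGG) start at positions 56, 66, 117, 140.
MspI cuts after the first base of each site, so after positions 56, 66, 117, 140.
Linear molecule, 4 cuts → 5 fragments:
  1–56 → 56 bp
  57–66 → 10 bp
  67–117 → 51 bp
  118–140 → 23 bp
  141–148 → 8 bp
Sorted largest to smallest: 56, 51, 23, 10, 8 bp.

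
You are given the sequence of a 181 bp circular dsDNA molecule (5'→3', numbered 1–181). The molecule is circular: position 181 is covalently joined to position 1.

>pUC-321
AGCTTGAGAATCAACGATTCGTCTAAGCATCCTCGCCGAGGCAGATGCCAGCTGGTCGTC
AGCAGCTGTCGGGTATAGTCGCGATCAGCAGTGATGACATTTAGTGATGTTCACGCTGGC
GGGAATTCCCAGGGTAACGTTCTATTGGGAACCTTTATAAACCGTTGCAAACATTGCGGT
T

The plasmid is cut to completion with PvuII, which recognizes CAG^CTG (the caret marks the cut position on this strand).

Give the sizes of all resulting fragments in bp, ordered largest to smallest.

PvuII sites (CAGCTG) start at positions 49, 63.
PvuII cuts after base 3 of each site, so after positions 51, 65.
Circular molecule, 2 cuts → 2 fragments:
  52–65 → 14 bp
  66–181 then 1–51 → 116 + 51 = 167 bp
Sorted largest to smallest: 167, 14 bp.

167, 14 bp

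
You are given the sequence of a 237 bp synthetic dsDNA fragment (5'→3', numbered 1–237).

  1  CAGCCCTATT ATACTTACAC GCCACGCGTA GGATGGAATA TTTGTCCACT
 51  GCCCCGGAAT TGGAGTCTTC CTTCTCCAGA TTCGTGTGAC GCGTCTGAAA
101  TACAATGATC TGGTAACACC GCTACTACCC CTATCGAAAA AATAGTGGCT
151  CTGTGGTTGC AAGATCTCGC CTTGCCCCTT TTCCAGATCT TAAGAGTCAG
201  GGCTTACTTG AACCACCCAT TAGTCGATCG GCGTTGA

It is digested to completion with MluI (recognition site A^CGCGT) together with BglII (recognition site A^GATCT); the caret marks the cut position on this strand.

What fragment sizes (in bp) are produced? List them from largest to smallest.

73, 65, 52, 24, 23 bp

MluI sites (ACGCGT) start at positions 24, 89.
MluI cuts after the first base of each site, so after positions 24, 89.
BglII sites (AGATCT) start at positions 162, 185.
BglII cuts after the first base of each site, so after positions 162, 185.
Combined cut positions: 24, 89, 162, 185.
Linear molecule, 4 cuts → 5 fragments:
  1–24 → 24 bp
  25–89 → 65 bp
  90–162 → 73 bp
  163–185 → 23 bp
  186–237 → 52 bp
Sorted largest to smallest: 73, 65, 52, 24, 23 bp.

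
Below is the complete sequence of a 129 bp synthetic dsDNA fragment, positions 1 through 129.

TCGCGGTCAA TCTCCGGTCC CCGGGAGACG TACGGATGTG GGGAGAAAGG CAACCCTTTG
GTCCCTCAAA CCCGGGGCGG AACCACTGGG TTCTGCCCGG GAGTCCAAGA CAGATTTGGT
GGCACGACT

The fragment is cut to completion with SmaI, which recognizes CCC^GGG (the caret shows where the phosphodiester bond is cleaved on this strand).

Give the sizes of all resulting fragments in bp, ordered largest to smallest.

SmaI sites (CCCGGG) start at positions 20, 71, 96.
SmaI cuts after base 3 of each site, so after positions 22, 73, 98.
Linear molecule, 3 cuts → 4 fragments:
  1–22 → 22 bp
  23–73 → 51 bp
  74–98 → 25 bp
  99–129 → 31 bp
Sorted largest to smallest: 51, 31, 25, 22 bp.

51, 31, 25, 22 bp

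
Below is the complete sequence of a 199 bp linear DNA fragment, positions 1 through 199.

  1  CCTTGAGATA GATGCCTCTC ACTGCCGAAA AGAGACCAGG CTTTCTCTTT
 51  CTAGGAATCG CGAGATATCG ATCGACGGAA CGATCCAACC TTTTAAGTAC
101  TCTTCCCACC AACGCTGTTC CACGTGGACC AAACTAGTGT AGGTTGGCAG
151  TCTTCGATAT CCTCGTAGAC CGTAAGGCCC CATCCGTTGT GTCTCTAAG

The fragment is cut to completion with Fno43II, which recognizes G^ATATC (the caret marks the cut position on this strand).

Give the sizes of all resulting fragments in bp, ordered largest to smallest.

92, 64, 43 bp

Fno43II sites (GATATC) start at positions 64, 156.
Fno43II cuts after the first base of each site, so after positions 64, 156.
Linear molecule, 2 cuts → 3 fragments:
  1–64 → 64 bp
  65–156 → 92 bp
  157–199 → 43 bp
Sorted largest to smallest: 92, 64, 43 bp.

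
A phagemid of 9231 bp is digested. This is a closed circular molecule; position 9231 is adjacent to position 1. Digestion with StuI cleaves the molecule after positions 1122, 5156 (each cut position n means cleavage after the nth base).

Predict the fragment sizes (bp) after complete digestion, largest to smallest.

5197, 4034 bp

Circular molecule, 2 cuts → 2 fragments:
  5156 − 1122 = 4034 bp
  wrap: 9231 − 5156 + 1122 = 5197 bp
Sorted largest to smallest: 5197, 4034 bp.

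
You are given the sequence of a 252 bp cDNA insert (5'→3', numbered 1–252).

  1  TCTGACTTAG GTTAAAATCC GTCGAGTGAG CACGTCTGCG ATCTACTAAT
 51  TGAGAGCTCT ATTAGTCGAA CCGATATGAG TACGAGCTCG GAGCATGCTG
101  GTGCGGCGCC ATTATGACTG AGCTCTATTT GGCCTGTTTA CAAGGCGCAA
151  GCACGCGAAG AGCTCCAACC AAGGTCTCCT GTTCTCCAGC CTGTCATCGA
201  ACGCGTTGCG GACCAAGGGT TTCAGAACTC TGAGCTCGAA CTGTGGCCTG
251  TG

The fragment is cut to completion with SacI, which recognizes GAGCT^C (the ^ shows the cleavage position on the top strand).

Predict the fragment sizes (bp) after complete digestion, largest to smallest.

72, 58, 40, 36, 30, 16 bp

SacI sites (GAGCTC) start at positions 54, 84, 120, 160, 232.
SacI cuts after base 5 of each site (before the last base), so after positions 58, 88, 124, 164, 236.
Linear molecule, 5 cuts → 6 fragments:
  1–58 → 58 bp
  59–88 → 30 bp
  89–124 → 36 bp
  125–164 → 40 bp
  165–236 → 72 bp
  237–252 → 16 bp
Sorted largest to smallest: 72, 58, 40, 36, 30, 16 bp.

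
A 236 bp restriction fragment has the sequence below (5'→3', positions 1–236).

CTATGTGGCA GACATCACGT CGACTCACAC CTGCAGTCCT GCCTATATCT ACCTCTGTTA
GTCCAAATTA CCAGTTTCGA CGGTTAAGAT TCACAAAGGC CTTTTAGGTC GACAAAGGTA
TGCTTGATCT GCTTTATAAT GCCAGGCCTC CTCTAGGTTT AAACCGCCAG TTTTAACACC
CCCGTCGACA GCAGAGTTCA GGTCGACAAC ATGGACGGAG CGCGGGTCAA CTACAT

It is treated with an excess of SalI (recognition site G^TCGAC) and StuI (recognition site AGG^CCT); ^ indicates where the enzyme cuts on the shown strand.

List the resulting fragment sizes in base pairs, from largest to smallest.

SalI sites (GTCGAC) start at positions 19, 108, 184, 202.
SalI cuts after the first base of each site, so after positions 19, 108, 184, 202.
StuI sites (AGGCCT) start at positions 97, 144.
StuI cuts after base 3 of each site, so after positions 99, 146.
Combined cut positions: 19, 99, 108, 146, 184, 202.
Linear molecule, 6 cuts → 7 fragments:
  1–19 → 19 bp
  20–99 → 80 bp
  100–108 → 9 bp
  109–146 → 38 bp
  147–184 → 38 bp
  185–202 → 18 bp
  203–236 → 34 bp
Sorted largest to smallest: 80, 38, 38, 34, 19, 18, 9 bp.

80, 38, 38, 34, 19, 18, 9 bp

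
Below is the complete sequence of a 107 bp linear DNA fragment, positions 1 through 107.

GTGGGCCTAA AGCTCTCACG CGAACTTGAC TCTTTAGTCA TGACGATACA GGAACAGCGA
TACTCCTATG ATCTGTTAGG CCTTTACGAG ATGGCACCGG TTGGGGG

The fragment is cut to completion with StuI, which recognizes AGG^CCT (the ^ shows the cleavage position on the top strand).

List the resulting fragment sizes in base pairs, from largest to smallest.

The StuI site (AGGCCT) starts at position 78.
StuI cuts after base 3 of each site, so after position 80.
Linear molecule, 1 cut → 2 fragments:
  1–80 → 80 bp
  81–107 → 27 bp
Sorted largest to smallest: 80, 27 bp.

80, 27 bp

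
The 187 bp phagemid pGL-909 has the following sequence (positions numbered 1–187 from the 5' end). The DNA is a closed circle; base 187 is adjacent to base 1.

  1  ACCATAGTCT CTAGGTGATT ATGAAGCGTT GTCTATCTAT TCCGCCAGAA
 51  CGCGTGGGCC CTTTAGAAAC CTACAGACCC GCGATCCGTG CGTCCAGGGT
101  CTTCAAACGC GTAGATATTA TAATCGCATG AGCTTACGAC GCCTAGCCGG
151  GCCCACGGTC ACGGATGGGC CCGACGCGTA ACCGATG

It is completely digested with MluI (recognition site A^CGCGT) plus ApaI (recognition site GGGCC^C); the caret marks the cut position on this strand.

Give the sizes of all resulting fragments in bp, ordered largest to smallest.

MluI sites (ACGCGT) start at positions 50, 107, 174.
MluI cuts after the first base of each site, so after positions 50, 107, 174.
ApaI sites (GGGCCC) start at positions 56, 149, 167.
ApaI cuts after base 5 of each site (before the last base), so after positions 60, 153, 171.
Combined cut positions: 50, 60, 107, 153, 171, 174.
Circular molecule, 6 cuts → 6 fragments:
  51–60 → 10 bp
  61–107 → 47 bp
  108–153 → 46 bp
  154–171 → 18 bp
  172–174 → 3 bp
  175–187 then 1–50 → 13 + 50 = 63 bp
Sorted largest to smallest: 63, 47, 46, 18, 10, 3 bp.

63, 47, 46, 18, 10, 3 bp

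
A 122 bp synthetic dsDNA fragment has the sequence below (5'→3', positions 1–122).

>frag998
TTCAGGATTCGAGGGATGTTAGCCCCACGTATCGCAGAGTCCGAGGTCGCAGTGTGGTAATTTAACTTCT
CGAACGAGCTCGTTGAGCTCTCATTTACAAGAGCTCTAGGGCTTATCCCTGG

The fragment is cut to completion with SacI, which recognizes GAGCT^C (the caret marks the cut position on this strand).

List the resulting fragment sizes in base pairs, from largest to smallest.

80, 17, 16, 9 bp

SacI sites (GAGCTC) start at positions 76, 85, 101.
SacI cuts after base 5 of each site (before the last base), so after positions 80, 89, 105.
Linear molecule, 3 cuts → 4 fragments:
  1–80 → 80 bp
  81–89 → 9 bp
  90–105 → 16 bp
  106–122 → 17 bp
Sorted largest to smallest: 80, 17, 16, 9 bp.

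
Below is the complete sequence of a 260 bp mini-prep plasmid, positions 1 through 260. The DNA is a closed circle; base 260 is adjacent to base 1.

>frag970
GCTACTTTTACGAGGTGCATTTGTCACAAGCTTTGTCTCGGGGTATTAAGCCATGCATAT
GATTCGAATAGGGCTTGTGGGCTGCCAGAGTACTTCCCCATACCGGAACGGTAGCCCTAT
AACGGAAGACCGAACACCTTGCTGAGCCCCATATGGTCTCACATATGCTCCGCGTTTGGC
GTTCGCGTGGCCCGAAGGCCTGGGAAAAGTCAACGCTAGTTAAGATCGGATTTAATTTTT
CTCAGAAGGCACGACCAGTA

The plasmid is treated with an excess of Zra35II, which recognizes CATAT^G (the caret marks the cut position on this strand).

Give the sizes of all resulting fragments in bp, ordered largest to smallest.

154, 94, 12 bp

Zra35II sites (CATATG) start at positions 56, 150, 162.
Zra35II cuts after base 5 of each site (before the last base), so after positions 60, 154, 166.
Circular molecule, 3 cuts → 3 fragments:
  61–154 → 94 bp
  155–166 → 12 bp
  167–260 then 1–60 → 94 + 60 = 154 bp
Sorted largest to smallest: 154, 94, 12 bp.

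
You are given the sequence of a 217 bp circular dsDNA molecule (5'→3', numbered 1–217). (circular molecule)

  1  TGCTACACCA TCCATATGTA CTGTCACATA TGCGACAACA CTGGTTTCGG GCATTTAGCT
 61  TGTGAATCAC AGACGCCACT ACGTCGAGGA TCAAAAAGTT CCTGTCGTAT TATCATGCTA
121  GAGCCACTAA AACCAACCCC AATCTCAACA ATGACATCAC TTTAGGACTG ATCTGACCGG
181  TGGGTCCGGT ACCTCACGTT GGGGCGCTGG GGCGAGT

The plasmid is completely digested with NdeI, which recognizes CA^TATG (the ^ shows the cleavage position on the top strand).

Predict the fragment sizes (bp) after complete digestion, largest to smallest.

NdeI sites (CATATG) start at positions 13, 27.
NdeI cuts after base 2 of each site, so after positions 14, 28.
Circular molecule, 2 cuts → 2 fragments:
  15–28 → 14 bp
  29–217 then 1–14 → 189 + 14 = 203 bp
Sorted largest to smallest: 203, 14 bp.

203, 14 bp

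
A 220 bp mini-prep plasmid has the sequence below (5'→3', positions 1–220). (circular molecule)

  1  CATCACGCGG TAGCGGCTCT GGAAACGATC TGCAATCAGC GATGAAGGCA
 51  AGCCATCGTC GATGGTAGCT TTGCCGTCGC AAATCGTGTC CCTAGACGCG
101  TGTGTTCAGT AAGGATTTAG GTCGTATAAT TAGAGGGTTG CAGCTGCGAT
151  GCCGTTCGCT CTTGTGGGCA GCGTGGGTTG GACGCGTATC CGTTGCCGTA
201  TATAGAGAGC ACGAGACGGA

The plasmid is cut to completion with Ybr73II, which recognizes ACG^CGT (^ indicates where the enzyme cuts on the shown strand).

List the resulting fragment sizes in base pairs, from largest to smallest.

134, 86 bp

Ybr73II sites (ACGCGT) start at positions 96, 182.
Ybr73II cuts after base 3 of each site, so after positions 98, 184.
Circular molecule, 2 cuts → 2 fragments:
  99–184 → 86 bp
  185–220 then 1–98 → 36 + 98 = 134 bp
Sorted largest to smallest: 134, 86 bp.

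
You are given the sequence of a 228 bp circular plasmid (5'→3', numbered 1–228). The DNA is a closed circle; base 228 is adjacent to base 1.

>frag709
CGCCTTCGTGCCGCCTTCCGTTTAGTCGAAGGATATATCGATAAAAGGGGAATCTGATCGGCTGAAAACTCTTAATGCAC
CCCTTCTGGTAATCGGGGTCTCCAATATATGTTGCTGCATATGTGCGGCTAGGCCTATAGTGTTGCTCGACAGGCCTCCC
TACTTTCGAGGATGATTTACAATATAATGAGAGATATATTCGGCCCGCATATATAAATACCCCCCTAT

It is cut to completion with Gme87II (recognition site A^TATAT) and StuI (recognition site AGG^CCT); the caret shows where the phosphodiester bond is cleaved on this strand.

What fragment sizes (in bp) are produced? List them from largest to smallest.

Gme87II sites (ATATAT) start at positions 33, 105, 194, 209.
Gme87II cuts after the first base of each site, so after positions 33, 105, 194, 209.
StuI sites (AGGCCT) start at positions 131, 152.
StuI cuts after base 3 of each site, so after positions 133, 154.
Combined cut positions: 33, 105, 133, 154, 194, 209.
Circular molecule, 6 cuts → 6 fragments:
  34–105 → 72 bp
  106–133 → 28 bp
  134–154 → 21 bp
  155–194 → 40 bp
  195–209 → 15 bp
  210–228 then 1–33 → 19 + 33 = 52 bp
Sorted largest to smallest: 72, 52, 40, 28, 21, 15 bp.

72, 52, 40, 28, 21, 15 bp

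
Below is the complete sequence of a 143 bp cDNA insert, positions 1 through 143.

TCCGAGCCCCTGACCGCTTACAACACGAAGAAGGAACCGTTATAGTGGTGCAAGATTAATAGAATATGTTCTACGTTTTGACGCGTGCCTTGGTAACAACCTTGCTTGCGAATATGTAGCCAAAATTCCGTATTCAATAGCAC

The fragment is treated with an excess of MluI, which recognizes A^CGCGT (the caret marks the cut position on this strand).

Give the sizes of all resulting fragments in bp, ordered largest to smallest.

The MluI site (ACGCGT) starts at position 81.
MluI cuts after the first base of each site, so after position 81.
Linear molecule, 1 cut → 2 fragments:
  1–81 → 81 bp
  82–143 → 62 bp
Sorted largest to smallest: 81, 62 bp.

81, 62 bp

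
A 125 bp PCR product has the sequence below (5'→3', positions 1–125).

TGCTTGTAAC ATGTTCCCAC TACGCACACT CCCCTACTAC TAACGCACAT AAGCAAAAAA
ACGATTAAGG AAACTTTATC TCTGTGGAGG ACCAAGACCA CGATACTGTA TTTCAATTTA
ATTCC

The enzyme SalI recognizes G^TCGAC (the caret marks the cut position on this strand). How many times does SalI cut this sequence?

No occurrence of GTCGAC is present in the sequence.
SalI does not cut: 0 sites.

0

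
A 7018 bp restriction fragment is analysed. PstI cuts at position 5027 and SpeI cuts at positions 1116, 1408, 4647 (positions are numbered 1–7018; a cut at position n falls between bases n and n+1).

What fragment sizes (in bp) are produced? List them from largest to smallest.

3239, 1991, 1116, 380, 292 bp

Combined cut positions (sorted): 1116, 1408, 4647, 5027.
Linear molecule, 4 cuts → 5 fragments:
  1116 − 0 = 1116 bp
  1408 − 1116 = 292 bp
  4647 − 1408 = 3239 bp
  5027 − 4647 = 380 bp
  7018 − 5027 = 1991 bp
Sorted largest to smallest: 3239, 1991, 1116, 380, 292 bp.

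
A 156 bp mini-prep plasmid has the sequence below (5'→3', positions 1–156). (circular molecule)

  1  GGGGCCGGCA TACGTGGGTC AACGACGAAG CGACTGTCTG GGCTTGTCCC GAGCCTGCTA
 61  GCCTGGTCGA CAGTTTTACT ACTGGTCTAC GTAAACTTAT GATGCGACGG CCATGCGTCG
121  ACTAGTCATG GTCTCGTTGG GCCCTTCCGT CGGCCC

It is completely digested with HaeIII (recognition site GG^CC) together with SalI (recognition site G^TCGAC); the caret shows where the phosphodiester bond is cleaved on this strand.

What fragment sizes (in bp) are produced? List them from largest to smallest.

62, 44, 24, 12, 7, 7 bp

HaeIII sites (GGCC) start at positions 3, 109, 140, 152.
HaeIII cuts after base 2 of each site, so after positions 4, 110, 141, 153.
SalI sites (GTCGAC) start at positions 66, 117.
SalI cuts after the first base of each site, so after positions 66, 117.
Combined cut positions: 4, 66, 110, 117, 141, 153.
Circular molecule, 6 cuts → 6 fragments:
  5–66 → 62 bp
  67–110 → 44 bp
  111–117 → 7 bp
  118–141 → 24 bp
  142–153 → 12 bp
  154–156 then 1–4 → 3 + 4 = 7 bp
Sorted largest to smallest: 62, 44, 24, 12, 7, 7 bp.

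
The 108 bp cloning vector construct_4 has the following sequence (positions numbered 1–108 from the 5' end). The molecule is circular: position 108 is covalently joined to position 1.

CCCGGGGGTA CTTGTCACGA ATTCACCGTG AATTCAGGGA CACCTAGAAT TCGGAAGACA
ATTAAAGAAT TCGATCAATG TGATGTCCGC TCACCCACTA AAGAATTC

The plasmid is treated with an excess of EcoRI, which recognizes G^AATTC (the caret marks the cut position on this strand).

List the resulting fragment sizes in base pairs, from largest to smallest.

EcoRI sites (GAATTC) start at positions 19, 30, 47, 67, 103.
EcoRI cuts after the first base of each site, so after positions 19, 30, 47, 67, 103.
Circular molecule, 5 cuts → 5 fragments:
  20–30 → 11 bp
  31–47 → 17 bp
  48–67 → 20 bp
  68–103 → 36 bp
  104–108 then 1–19 → 5 + 19 = 24 bp
Sorted largest to smallest: 36, 24, 20, 17, 11 bp.

36, 24, 20, 17, 11 bp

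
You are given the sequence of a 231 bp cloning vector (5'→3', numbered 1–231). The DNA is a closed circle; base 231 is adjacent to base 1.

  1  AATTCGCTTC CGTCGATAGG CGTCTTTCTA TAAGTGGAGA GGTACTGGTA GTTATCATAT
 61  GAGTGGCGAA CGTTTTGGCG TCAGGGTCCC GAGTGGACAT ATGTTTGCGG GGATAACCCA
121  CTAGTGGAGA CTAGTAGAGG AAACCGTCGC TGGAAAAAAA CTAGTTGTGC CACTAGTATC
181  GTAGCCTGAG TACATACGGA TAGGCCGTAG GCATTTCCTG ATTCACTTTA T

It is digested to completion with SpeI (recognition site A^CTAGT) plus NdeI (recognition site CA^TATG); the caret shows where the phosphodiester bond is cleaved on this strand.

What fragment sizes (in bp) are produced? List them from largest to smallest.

SpeI sites (ACTAGT) start at positions 120, 130, 160, 172.
SpeI cuts after the first base of each site, so after positions 120, 130, 160, 172.
NdeI sites (CATATG) start at positions 56, 98.
NdeI cuts after base 2 of each site, so after positions 57, 99.
Combined cut positions: 57, 99, 120, 130, 160, 172.
Circular molecule, 6 cuts → 6 fragments:
  58–99 → 42 bp
  100–120 → 21 bp
  121–130 → 10 bp
  131–160 → 30 bp
  161–172 → 12 bp
  173–231 then 1–57 → 59 + 57 = 116 bp
Sorted largest to smallest: 116, 42, 30, 21, 12, 10 bp.

116, 42, 30, 21, 12, 10 bp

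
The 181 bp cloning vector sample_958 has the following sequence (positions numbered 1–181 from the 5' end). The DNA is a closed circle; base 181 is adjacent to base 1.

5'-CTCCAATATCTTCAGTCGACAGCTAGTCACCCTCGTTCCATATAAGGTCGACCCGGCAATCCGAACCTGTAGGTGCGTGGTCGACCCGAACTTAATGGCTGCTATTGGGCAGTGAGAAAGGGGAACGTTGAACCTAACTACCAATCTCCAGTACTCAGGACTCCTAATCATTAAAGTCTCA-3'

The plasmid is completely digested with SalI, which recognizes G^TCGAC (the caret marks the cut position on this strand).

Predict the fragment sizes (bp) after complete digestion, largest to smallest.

SalI sites (GTCGAC) start at positions 15, 47, 80.
SalI cuts after the first base of each site, so after positions 15, 47, 80.
Circular molecule, 3 cuts → 3 fragments:
  16–47 → 32 bp
  48–80 → 33 bp
  81–181 then 1–15 → 101 + 15 = 116 bp
Sorted largest to smallest: 116, 33, 32 bp.

116, 33, 32 bp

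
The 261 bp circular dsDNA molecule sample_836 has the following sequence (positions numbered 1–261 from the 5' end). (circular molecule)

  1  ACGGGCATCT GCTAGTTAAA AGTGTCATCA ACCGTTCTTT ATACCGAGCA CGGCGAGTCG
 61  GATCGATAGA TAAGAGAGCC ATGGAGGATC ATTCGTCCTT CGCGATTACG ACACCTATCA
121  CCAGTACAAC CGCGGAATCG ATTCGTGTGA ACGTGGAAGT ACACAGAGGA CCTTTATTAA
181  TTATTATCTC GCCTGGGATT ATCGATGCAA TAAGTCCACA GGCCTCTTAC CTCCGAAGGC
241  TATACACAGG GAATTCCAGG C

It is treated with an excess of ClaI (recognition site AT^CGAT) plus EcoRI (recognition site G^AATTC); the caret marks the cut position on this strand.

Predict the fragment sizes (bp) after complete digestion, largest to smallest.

75, 73, 64, 49 bp

ClaI sites (ATCGAT) start at positions 62, 137, 201.
ClaI cuts after base 2 of each site, so after positions 63, 138, 202.
The EcoRI site (GAATTC) starts at position 251.
EcoRI cuts after the first base of each site, so after position 251.
Combined cut positions: 63, 138, 202, 251.
Circular molecule, 4 cuts → 4 fragments:
  64–138 → 75 bp
  139–202 → 64 bp
  203–251 → 49 bp
  252–261 then 1–63 → 10 + 63 = 73 bp
Sorted largest to smallest: 75, 73, 64, 49 bp.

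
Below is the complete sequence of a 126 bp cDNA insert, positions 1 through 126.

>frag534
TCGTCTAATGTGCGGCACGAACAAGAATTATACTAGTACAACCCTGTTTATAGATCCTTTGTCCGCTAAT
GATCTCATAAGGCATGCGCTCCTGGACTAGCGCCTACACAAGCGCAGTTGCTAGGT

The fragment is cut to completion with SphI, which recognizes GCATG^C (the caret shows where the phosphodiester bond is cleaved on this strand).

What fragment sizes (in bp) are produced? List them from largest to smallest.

86, 40 bp

The SphI site (GCATGC) starts at position 82.
SphI cuts after base 5 of each site (before the last base), so after position 86.
Linear molecule, 1 cut → 2 fragments:
  1–86 → 86 bp
  87–126 → 40 bp
Sorted largest to smallest: 86, 40 bp.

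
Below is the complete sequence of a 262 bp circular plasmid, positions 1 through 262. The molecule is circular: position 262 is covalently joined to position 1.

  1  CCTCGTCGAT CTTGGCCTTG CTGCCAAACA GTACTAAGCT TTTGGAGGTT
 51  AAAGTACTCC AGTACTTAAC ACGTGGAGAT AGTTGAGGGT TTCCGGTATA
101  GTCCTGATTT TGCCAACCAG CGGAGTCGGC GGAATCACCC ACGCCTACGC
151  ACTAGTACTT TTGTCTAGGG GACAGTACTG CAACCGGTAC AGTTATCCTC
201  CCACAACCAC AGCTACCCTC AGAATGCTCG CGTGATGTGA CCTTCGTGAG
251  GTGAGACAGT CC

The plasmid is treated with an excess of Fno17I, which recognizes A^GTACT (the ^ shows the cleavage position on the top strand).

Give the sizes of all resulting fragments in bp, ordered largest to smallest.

118, 93, 23, 20, 8 bp

Fno17I sites (AGTACT) start at positions 30, 53, 61, 154, 174.
Fno17I cuts after the first base of each site, so after positions 30, 53, 61, 154, 174.
Circular molecule, 5 cuts → 5 fragments:
  31–53 → 23 bp
  54–61 → 8 bp
  62–154 → 93 bp
  155–174 → 20 bp
  175–262 then 1–30 → 88 + 30 = 118 bp
Sorted largest to smallest: 118, 93, 23, 20, 8 bp.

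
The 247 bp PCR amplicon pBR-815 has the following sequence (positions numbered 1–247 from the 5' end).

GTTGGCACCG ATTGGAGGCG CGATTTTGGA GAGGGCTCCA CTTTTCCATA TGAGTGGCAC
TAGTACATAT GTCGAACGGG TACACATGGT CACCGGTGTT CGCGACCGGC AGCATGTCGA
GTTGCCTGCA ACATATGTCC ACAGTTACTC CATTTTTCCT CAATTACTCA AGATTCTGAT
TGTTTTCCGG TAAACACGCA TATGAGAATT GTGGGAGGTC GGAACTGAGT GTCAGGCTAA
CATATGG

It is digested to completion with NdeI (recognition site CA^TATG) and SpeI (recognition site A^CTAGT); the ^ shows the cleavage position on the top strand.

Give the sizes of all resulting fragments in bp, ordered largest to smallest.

67, 66, 48, 42, 11, 8, 5 bp

NdeI sites (CATATG) start at positions 47, 66, 132, 199, 241.
NdeI cuts after base 2 of each site, so after positions 48, 67, 133, 200, 242.
The SpeI site (ACTAGT) starts at position 59.
SpeI cuts after the first base of each site, so after position 59.
Combined cut positions: 48, 59, 67, 133, 200, 242.
Linear molecule, 6 cuts → 7 fragments:
  1–48 → 48 bp
  49–59 → 11 bp
  60–67 → 8 bp
  68–133 → 66 bp
  134–200 → 67 bp
  201–242 → 42 bp
  243–247 → 5 bp
Sorted largest to smallest: 67, 66, 48, 42, 11, 8, 5 bp.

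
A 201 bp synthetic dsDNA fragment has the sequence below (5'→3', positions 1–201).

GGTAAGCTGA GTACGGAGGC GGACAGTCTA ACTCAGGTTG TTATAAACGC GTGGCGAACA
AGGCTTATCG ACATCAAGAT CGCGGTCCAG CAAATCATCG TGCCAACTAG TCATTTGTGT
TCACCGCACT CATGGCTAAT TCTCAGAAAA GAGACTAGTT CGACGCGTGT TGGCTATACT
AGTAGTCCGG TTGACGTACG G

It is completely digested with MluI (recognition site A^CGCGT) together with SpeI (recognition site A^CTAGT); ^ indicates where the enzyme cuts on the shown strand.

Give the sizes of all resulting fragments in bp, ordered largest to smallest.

MluI sites (ACGCGT) start at positions 47, 163.
MluI cuts after the first base of each site, so after positions 47, 163.
SpeI sites (ACTAGT) start at positions 106, 154, 178.
SpeI cuts after the first base of each site, so after positions 106, 154, 178.
Combined cut positions: 47, 106, 154, 163, 178.
Linear molecule, 5 cuts → 6 fragments:
  1–47 → 47 bp
  48–106 → 59 bp
  107–154 → 48 bp
  155–163 → 9 bp
  164–178 → 15 bp
  179–201 → 23 bp
Sorted largest to smallest: 59, 48, 47, 23, 15, 9 bp.

59, 48, 47, 23, 15, 9 bp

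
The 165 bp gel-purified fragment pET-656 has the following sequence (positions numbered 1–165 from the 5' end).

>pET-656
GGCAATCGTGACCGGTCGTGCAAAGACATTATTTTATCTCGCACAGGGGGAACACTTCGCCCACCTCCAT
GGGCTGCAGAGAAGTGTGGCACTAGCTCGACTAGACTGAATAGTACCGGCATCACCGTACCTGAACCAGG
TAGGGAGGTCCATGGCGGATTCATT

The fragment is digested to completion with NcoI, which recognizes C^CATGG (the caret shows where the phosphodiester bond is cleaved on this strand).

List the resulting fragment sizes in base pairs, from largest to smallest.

NcoI sites (CCATGG) start at positions 67, 150.
NcoI cuts after the first base of each site, so after positions 67, 150.
Linear molecule, 2 cuts → 3 fragments:
  1–67 → 67 bp
  68–150 → 83 bp
  151–165 → 15 bp
Sorted largest to smallest: 83, 67, 15 bp.

83, 67, 15 bp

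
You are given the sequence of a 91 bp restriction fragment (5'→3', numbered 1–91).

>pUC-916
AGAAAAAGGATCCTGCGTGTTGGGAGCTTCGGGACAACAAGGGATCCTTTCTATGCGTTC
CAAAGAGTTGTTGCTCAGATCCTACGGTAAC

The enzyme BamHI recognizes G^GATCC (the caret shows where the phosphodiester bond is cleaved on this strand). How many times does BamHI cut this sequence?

GGATCC occurs starting at positions 8, 42.
BamHI cuts at 2 sites.

2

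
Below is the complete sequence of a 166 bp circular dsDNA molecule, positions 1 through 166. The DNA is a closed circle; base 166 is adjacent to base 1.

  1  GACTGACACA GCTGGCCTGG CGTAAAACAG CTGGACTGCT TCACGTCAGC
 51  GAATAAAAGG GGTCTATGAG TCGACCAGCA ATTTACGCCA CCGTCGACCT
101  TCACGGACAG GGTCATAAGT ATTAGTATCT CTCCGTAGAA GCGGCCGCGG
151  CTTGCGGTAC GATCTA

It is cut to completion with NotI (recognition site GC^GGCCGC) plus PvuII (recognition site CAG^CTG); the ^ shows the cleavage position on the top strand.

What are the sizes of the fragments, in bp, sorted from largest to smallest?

The NotI site (GCGGCCGC) starts at position 141.
NotI cuts after base 2 of each site, so after position 142.
PvuII sites (CAGCTG) start at positions 9, 28.
PvuII cuts after base 3 of each site, so after positions 11, 30.
Combined cut positions: 11, 30, 142.
Circular molecule, 3 cuts → 3 fragments:
  12–30 → 19 bp
  31–142 → 112 bp
  143–166 then 1–11 → 24 + 11 = 35 bp
Sorted largest to smallest: 112, 35, 19 bp.

112, 35, 19 bp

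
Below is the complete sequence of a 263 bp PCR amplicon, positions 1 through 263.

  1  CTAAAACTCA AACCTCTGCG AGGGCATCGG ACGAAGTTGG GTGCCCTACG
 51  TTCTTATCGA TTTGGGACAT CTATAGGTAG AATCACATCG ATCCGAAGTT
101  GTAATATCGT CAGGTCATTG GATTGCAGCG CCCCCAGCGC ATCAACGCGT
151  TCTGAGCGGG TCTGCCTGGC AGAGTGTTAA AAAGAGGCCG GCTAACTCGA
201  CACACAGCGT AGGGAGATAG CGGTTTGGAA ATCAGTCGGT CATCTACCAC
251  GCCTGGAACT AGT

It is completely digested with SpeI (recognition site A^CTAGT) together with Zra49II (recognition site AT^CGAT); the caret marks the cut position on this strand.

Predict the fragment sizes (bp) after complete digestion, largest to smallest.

170, 57, 31, 5 bp

The SpeI site (ACTAGT) starts at position 258.
SpeI cuts after the first base of each site, so after position 258.
Zra49II sites (ATCGAT) start at positions 56, 87.
Zra49II cuts after base 2 of each site, so after positions 57, 88.
Combined cut positions: 57, 88, 258.
Linear molecule, 3 cuts → 4 fragments:
  1–57 → 57 bp
  58–88 → 31 bp
  89–258 → 170 bp
  259–263 → 5 bp
Sorted largest to smallest: 170, 57, 31, 5 bp.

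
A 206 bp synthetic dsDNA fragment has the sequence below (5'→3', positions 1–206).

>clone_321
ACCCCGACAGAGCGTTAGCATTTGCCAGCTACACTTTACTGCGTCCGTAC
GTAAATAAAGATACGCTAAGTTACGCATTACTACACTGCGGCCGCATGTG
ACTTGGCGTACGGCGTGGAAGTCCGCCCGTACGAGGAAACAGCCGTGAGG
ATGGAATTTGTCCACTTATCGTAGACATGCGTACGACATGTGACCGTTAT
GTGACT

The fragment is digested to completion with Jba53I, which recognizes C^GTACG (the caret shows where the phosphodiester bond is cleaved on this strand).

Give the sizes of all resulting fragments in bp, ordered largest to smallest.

Jba53I sites (CGTACG) start at positions 46, 107, 128, 180.
Jba53I cuts after the first base of each site, so after positions 46, 107, 128, 180.
Linear molecule, 4 cuts → 5 fragments:
  1–46 → 46 bp
  47–107 → 61 bp
  108–128 → 21 bp
  129–180 → 52 bp
  181–206 → 26 bp
Sorted largest to smallest: 61, 52, 46, 26, 21 bp.

61, 52, 46, 26, 21 bp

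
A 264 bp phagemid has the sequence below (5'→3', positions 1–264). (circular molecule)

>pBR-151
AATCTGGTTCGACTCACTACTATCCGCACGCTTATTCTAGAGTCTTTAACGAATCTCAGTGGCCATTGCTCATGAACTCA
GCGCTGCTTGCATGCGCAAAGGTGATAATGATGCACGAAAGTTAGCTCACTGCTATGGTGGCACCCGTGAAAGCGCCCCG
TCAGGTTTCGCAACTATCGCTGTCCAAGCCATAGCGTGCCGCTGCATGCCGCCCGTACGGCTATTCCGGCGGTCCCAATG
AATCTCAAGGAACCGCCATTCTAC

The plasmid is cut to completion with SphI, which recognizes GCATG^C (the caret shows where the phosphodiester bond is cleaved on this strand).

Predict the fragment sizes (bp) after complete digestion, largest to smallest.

SphI sites (GCATGC) start at positions 90, 204.
SphI cuts after base 5 of each site (before the last base), so after positions 94, 208.
Circular molecule, 2 cuts → 2 fragments:
  95–208 → 114 bp
  209–264 then 1–94 → 56 + 94 = 150 bp
Sorted largest to smallest: 150, 114 bp.

150, 114 bp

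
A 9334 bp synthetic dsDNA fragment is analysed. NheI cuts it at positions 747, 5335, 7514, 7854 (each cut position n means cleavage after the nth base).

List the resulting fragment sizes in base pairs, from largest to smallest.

Linear molecule, 4 cuts → 5 fragments:
  747 − 0 = 747 bp
  5335 − 747 = 4588 bp
  7514 − 5335 = 2179 bp
  7854 − 7514 = 340 bp
  9334 − 7854 = 1480 bp
Sorted largest to smallest: 4588, 2179, 1480, 747, 340 bp.

4588, 2179, 1480, 747, 340 bp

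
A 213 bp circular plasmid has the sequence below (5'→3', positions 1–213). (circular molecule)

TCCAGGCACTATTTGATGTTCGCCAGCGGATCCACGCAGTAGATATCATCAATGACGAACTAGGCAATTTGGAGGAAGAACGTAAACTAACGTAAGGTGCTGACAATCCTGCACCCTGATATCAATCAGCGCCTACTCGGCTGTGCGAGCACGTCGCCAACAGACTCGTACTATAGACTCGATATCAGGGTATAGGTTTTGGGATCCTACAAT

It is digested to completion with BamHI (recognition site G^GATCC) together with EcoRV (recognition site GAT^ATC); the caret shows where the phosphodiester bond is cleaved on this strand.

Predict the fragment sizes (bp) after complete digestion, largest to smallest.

76, 63, 39, 19, 16 bp

BamHI sites (GGATCC) start at positions 28, 202.
BamHI cuts after the first base of each site, so after positions 28, 202.
EcoRV sites (GATATC) start at positions 42, 118, 181.
EcoRV cuts after base 3 of each site, so after positions 44, 120, 183.
Combined cut positions: 28, 44, 120, 183, 202.
Circular molecule, 5 cuts → 5 fragments:
  29–44 → 16 bp
  45–120 → 76 bp
  121–183 → 63 bp
  184–202 → 19 bp
  203–213 then 1–28 → 11 + 28 = 39 bp
Sorted largest to smallest: 76, 63, 39, 19, 16 bp.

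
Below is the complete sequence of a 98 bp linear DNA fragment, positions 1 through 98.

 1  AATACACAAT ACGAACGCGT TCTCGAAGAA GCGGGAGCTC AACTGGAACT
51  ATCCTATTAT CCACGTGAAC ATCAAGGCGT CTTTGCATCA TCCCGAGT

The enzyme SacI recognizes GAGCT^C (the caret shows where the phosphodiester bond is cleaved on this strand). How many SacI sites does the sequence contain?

1

GAGCTC occurs starting at position 35.
SacI cuts at 1 site.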